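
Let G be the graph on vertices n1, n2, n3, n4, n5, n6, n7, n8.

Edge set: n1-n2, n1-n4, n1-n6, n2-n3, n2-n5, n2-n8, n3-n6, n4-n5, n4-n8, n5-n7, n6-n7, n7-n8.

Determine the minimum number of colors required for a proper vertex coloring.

The cycle n1-n4-n8-n7-n6-n1 has odd length 5, so it cannot be 2-colored; at least 3 colors are needed.
One proper 3-coloring: n1=2, n2=1, n3=2, n4=1, n5=2, n6=1, n7=3, n8=2. Every edge joins two different colors.

3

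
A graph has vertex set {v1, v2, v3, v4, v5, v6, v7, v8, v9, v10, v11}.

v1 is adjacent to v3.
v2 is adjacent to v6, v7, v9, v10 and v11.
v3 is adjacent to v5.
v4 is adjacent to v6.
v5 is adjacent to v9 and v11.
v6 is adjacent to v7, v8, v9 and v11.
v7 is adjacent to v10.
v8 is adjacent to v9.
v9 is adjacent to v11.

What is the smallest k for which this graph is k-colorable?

v2, v6, v9, v11 are mutually adjacent (a clique of size 4), so at least 4 colors are needed.
4 colors suffice: color 1 → {v1, v5, v6, v10}; color 2 → {v3, v4, v7, v9}; color 3 → {v2, v8}; color 4 → {v11}. No two adjacent vertices share a color.

4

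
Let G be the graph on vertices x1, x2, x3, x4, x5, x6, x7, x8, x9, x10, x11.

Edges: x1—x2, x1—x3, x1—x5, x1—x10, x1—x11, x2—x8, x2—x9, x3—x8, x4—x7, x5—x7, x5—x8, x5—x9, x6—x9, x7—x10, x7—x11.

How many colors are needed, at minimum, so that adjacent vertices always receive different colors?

2

x1 and x5 are adjacent, so at least 2 colors are needed.
2 colors suffice: color 1 → {x1, x7, x8, x9}; color 2 → {x2, x3, x4, x5, x6, x10, x11}. No two adjacent vertices share a color.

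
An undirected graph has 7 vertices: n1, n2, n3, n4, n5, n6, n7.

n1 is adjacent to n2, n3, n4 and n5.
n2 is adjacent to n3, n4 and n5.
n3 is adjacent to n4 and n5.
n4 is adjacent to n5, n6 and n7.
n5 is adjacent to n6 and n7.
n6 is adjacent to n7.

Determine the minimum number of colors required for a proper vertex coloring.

n1, n2, n3, n4, n5 form a clique, so at least 5 colors are needed.
5 colors suffice: color 1 → {n5}; color 2 → {n4}; color 3 → {n3, n6}; color 4 → {n2, n7}; color 5 → {n1}. No two adjacent vertices share a color.

5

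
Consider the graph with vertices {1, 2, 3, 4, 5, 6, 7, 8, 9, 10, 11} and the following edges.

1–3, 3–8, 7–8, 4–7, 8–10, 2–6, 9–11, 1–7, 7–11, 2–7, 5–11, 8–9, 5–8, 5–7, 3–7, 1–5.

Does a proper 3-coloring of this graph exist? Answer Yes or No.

Yes

The chromatic number is 3. 1, 5, 7 form a triangle, so at least 3 colors are needed.
3 colors suffice: 1=b, 2=b, 3=c, 4=b, 5=c, 6=a, 7=a, 8=b, 9=a, 10=a, 11=b.
That is already a proper 3-coloring.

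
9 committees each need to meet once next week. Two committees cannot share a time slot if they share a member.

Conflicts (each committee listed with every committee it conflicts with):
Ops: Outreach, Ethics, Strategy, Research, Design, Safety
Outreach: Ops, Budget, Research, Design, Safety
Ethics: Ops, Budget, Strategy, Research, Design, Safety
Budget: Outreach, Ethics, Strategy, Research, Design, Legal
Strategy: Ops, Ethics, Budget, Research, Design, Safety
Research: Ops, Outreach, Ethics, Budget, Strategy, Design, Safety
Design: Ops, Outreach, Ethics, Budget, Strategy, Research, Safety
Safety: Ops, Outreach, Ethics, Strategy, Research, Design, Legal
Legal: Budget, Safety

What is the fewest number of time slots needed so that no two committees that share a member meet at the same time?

Ops, Ethics, Strategy, Research, Design, Safety all conflict with each other, so at least 6 time slots are needed.
6 time slots suffice: time slot 1 → {Research, Legal}; time slot 2 → {Budget, Safety}; time slot 3 → {Design}; time slot 4 → {Outreach, Strategy}; time slot 5 → {Ops}; time slot 6 → {Ethics}. Each listed conflict is separated.

6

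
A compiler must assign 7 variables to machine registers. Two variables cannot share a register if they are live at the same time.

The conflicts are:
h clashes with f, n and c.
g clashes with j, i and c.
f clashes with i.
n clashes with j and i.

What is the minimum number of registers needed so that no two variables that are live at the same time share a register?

The cycle f-i-g-c-h-f has odd length 5, so it cannot be 2-colored; at least 3 registers are needed.
3 registers suffice: register 1 → {h, g}; register 2 → {j, i, c}; register 3 → {f, n}. Every pair that conflicts lands in different registers.

3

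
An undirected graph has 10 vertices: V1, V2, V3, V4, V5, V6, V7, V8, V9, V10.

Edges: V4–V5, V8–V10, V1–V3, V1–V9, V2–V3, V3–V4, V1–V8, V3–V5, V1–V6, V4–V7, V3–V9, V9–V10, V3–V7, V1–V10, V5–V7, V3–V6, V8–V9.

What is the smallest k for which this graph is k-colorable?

V3, V4, V5, V7 form a clique, so at least 4 colors are needed.
4 colors suffice: color 1 → {V3, V10}; color 2 → {V1, V2, V4}; color 3 → {V6, V7, V9}; color 4 → {V5, V8}. No two adjacent vertices share a color.

4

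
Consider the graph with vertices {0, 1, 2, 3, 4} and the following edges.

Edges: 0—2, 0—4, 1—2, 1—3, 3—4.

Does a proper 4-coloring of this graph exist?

The chromatic number is 3. The cycle 2-1-3-4-0-2 has odd length 5, so it cannot be 2-colored; at least 3 colors are needed.
One proper 3-coloring: 0=blue, 1=blue, 2=red, 3=red, 4=green.
Since 4 ≥ 3, a proper 4-coloring certainly exists.

Yes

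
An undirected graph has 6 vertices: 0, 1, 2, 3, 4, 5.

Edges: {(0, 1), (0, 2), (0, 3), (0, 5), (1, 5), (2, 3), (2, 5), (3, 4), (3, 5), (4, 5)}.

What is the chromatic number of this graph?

0, 2, 3, 5 are pairwise adjacent (a clique of size 4), so at least 4 colors are needed.
4 colors suffice: color red → {5}; color blue → {1, 3}; color green → {0, 4}; color yellow → {2}. Each edge has distinct colors on its endpoints.

4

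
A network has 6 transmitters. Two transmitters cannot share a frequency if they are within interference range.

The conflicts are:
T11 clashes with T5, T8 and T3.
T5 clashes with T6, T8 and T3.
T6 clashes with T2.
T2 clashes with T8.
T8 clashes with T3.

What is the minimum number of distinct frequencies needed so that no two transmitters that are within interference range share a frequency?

4

T11, T5, T8, T3 are mutually in conflict, so at least 4 frequencies are needed.
A valid assignment using 4 frequencies: T11=4, T5=1, T6=2, T2=1, T8=2, T3=3. Each listed conflict is separated.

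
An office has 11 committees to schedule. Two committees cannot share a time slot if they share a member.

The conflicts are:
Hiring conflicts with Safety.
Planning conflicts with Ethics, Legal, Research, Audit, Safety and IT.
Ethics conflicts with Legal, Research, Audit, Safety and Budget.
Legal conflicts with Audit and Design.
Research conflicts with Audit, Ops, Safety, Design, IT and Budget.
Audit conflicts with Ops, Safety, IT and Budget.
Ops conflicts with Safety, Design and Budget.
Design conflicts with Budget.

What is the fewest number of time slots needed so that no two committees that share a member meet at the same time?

5

Planning, Ethics, Research, Audit, Safety all conflict with each other, so at least 5 time slots are needed.
A valid assignment using 5 time slots: Hiring=1, Planning=3, Ethics=5, Legal=1, Research=1, Audit=2, Ops=5, Safety=4, Design=2, IT=4, Budget=3. No two conflicting committees share a time slot.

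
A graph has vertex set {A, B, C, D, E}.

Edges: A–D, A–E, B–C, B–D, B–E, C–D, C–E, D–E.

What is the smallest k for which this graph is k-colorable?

B, C, D, E are pairwise adjacent (a clique of size 4), so at least 4 colors are needed.
4 colors suffice: color red → {D}; color blue → {E}; color green → {A, C}; color yellow → {B}. No two adjacent vertices share a color.

4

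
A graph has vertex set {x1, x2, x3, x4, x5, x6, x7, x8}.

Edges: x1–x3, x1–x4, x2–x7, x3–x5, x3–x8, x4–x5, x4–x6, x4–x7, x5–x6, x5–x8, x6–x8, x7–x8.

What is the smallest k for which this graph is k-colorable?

x5, x6, x8 are pairwise adjacent, so at least 3 colors are needed.
3 colors suffice: x1=2, x2=1, x3=3, x4=1, x5=2, x6=3, x7=2, x8=1. Every edge joins two different colors.

3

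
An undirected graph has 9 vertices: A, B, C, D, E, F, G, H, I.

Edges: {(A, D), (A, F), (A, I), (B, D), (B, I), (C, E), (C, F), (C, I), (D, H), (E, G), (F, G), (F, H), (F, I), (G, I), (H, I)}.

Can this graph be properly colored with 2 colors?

No

F, G, I are mutually adjacent, so at least 3 colors are needed.
So 2 colors are not enough.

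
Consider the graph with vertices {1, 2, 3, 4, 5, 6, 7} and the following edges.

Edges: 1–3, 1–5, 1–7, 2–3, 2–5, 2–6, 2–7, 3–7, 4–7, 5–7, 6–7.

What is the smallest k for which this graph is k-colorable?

3

1, 3, 7 are mutually adjacent, so at least 3 colors are needed.
3 colors suffice: 1=b, 2=b, 3=c, 4=b, 5=c, 6=c, 7=a. No two adjacent vertices share a color.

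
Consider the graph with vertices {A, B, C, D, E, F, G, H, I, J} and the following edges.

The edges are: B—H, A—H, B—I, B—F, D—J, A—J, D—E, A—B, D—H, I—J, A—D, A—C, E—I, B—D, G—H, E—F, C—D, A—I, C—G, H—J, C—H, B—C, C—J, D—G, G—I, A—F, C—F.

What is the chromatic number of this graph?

5

A, B, C, D, H form a clique, so at least 5 colors are needed.
5 colors suffice: color red → {A, E, G}; color blue → {C, I}; color green → {D, F}; color yellow → {B, J}; color purple → {H}. Every edge joins two different colors.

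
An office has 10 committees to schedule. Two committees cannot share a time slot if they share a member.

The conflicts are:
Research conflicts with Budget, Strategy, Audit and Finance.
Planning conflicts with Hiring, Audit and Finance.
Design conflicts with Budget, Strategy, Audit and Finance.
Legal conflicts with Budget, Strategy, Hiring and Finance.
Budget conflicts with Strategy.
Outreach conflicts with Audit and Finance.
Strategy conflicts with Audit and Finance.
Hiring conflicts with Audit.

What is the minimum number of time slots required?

3

Planning, Hiring, Audit are mutually in conflict, so at least 3 time slots are needed.
3 time slots suffice: Research=3, Planning=3, Design=3, Legal=3, Budget=1, Outreach=2, Strategy=2, Hiring=2, Audit=1, Finance=1. Every pair that conflicts lands in different time slots.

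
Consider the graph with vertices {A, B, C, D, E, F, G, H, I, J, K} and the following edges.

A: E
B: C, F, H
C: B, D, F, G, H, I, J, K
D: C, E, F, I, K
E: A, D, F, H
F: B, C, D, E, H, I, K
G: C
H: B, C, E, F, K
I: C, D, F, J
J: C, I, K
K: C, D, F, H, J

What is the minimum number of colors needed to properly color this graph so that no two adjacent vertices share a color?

B, C, F, H are pairwise adjacent (a clique of size 4), so at least 4 colors are needed.
A valid assignment using 4 colors: A=2, B=4, C=1, D=3, E=1, F=2, G=2, H=3, I=4, J=2, K=4. Every edge joins two different colors.

4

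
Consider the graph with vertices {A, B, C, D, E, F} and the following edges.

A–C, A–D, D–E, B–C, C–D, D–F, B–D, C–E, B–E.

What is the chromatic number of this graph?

B, C, D, E are pairwise adjacent (a clique of size 4), so at least 4 colors are needed.
One proper 4-coloring: A=3, B=3, C=2, D=1, E=4, F=2. No two adjacent vertices share a color.

4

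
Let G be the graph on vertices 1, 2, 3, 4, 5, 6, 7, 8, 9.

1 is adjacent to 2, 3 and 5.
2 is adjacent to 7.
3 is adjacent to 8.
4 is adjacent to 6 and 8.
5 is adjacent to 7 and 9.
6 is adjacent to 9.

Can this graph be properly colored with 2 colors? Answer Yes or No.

The cycle 4-6-9-5-1-3-8-4 has odd length 7, so it cannot be 2-colored; at least 3 colors are needed.
So 2 colors are not enough.

No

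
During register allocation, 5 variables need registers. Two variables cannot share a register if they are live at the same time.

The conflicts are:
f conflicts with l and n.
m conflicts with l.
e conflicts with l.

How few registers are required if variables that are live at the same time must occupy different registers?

2

f and n conflict, so at least 2 registers are needed.
A valid assignment using 2 registers: f=2, m=2, e=2, l=1, n=1. No two conflicting variables share a register.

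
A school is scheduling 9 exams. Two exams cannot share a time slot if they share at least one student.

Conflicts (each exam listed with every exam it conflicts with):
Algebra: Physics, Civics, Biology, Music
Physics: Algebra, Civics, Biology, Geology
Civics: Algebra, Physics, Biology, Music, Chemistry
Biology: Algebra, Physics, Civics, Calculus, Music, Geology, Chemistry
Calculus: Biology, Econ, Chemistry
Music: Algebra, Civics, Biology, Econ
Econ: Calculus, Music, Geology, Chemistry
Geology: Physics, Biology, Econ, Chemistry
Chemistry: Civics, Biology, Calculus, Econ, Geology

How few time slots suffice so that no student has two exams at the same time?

Algebra, Physics, Civics, Biology are mutually in conflict, so at least 4 time slots are needed.
Using 4 time slots: Algebra=4, Physics=3, Civics=2, Biology=1, Calculus=2, Music=3, Econ=1, Geology=2, Chemistry=3. Each listed conflict is separated.

4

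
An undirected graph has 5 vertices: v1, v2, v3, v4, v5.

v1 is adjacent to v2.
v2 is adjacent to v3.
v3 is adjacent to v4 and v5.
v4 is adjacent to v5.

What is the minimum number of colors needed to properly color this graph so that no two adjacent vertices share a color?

v3, v4, v5 form a triangle, so at least 3 colors are needed.
One proper 3-coloring: v1=red, v2=blue, v3=red, v4=blue, v5=green. Each edge has distinct colors on its endpoints.

3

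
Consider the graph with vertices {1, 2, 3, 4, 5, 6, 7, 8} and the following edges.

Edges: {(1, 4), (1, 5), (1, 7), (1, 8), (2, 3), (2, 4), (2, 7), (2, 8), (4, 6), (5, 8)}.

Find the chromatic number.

1, 5, 8 form a triangle, so at least 3 colors are needed.
3 colors suffice: color red → {1, 2, 6}; color blue → {3, 4, 7, 8}; color green → {5}. Each edge has distinct colors on its endpoints.

3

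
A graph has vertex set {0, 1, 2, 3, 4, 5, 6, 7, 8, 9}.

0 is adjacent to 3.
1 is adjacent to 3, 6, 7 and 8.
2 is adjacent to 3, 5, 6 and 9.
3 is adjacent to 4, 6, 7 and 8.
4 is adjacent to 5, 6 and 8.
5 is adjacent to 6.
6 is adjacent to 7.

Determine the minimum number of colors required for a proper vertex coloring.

4

1, 3, 6, 7 are pairwise adjacent (a clique of size 4), so at least 4 colors are needed.
A valid assignment using 4 colors: 0=blue, 1=green, 2=green, 3=red, 4=green, 5=red, 6=blue, 7=yellow, 8=blue, 9=red. No two adjacent vertices share a color.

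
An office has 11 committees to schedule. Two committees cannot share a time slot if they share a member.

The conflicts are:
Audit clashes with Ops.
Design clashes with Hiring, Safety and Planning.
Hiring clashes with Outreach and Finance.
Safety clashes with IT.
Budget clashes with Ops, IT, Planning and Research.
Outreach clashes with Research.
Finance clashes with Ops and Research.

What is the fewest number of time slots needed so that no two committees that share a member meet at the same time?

The cycle Design-Planning-Budget-IT-Safety-Design has odd length 5, so it cannot be 2-colored; at least 3 time slots are needed.
Using 3 time slots: Audit=1, Design=1, Hiring=2, Safety=2, Budget=1, Outreach=1, Finance=1, Ops=2, IT=3, Planning=2, Research=2. No two conflicting committees share a time slot.

3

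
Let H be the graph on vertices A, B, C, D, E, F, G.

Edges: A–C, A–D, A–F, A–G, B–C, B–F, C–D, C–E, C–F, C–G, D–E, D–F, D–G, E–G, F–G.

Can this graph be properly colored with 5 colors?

The chromatic number is 5. A, C, D, F, G form a clique, so at least 5 colors are needed.
A valid assignment using 5 colors: A=purple, B=blue, C=red, D=green, E=yellow, F=yellow, G=blue.
That is already a proper 5-coloring.

Yes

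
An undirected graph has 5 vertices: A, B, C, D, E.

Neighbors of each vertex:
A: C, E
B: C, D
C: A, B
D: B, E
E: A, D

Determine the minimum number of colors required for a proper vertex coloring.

3

The cycle C-A-E-D-B-C has odd length 5, so it cannot be 2-colored; at least 3 colors are needed.
3 colors suffice: color 1 → {C, E}; color 2 → {A, B}; color 3 → {D}. Every edge joins two different colors.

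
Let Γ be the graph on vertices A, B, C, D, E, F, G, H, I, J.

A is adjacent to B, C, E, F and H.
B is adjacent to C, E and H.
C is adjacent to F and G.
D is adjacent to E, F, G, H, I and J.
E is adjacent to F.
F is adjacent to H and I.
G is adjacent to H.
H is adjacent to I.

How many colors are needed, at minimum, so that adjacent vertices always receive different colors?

D, F, H, I are pairwise adjacent (a clique of size 4), so at least 4 colors are needed.
4 colors suffice: color red → {A, D}; color blue → {B, F, G, J}; color green → {C, E, H}; color yellow → {I}. Every edge joins two different colors.

4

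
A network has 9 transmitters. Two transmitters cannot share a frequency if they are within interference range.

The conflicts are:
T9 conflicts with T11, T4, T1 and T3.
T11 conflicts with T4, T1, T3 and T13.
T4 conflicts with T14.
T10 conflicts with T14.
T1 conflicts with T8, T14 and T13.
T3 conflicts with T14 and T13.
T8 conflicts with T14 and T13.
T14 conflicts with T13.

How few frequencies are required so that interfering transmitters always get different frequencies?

4

T1, T8, T14, T13 pairwise conflict, so at least 4 frequencies are needed.
A valid assignment using 4 frequencies: T9=3, T11=1, T4=2, T10=2, T1=2, T3=2, T8=4, T14=1, T13=3. No two conflicting transmitters share a frequency.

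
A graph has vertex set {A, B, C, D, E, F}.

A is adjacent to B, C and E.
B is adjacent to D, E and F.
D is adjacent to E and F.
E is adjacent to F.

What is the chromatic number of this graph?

B, D, E, F are pairwise adjacent (a clique of size 4), so at least 4 colors are needed.
A valid assignment using 4 colors: A=3, B=1, C=1, D=4, E=2, F=3. No two adjacent vertices share a color.

4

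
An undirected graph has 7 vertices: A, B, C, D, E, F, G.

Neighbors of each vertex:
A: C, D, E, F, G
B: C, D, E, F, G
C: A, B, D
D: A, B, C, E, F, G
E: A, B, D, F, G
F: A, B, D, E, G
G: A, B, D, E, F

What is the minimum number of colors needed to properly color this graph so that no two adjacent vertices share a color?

5

A, D, E, F, G form a clique, so at least 5 colors are needed.
One proper 5-coloring: A=2, B=2, C=3, D=1, E=3, F=4, G=5. Each edge has distinct colors on its endpoints.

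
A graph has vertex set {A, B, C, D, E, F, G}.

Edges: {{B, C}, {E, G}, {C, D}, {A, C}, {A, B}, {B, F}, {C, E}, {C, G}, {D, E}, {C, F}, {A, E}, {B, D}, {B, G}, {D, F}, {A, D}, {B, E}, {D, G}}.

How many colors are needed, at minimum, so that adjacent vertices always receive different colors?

5

A, B, C, D, E form a clique, so at least 5 colors are needed.
5 colors suffice: color 1 → {D}; color 2 → {B}; color 3 → {C}; color 4 → {E, F}; color 5 → {A, G}. No two adjacent vertices share a color.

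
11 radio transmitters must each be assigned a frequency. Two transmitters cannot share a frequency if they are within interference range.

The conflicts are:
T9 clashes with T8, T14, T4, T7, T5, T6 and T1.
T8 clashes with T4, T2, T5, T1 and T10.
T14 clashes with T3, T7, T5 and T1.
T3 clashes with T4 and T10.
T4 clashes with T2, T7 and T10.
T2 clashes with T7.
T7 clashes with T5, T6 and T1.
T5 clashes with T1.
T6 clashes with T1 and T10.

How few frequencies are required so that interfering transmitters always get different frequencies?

5

T9, T14, T7, T5, T1 all conflict with each other, so at least 5 frequencies are needed.
5 frequencies suffice: frequency 1 → {T8, T3, T7}; frequency 2 → {T9, T2, T10}; frequency 3 → {T4, T1}; frequency 4 → {T5, T6}; frequency 5 → {T14}. No two conflicting transmitters share a frequency.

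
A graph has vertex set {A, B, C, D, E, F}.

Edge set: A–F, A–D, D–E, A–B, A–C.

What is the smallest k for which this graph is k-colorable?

2

A and C are adjacent, so at least 2 colors are needed.
2 colors suffice: color red → {A, E}; color blue → {B, C, D, F}. Every edge joins two different colors.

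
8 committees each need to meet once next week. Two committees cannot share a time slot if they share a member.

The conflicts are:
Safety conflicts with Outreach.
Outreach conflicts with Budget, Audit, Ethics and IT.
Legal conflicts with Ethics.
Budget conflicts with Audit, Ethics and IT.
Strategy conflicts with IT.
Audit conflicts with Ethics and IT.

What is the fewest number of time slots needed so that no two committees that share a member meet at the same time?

Outreach, Budget, Audit, IT pairwise conflict, so at least 4 time slots are needed.
4 time slots suffice: time slot 1 → {Outreach, Legal, Strategy}; time slot 2 → {Safety, Ethics, IT}; time slot 3 → {Budget}; time slot 4 → {Audit}. Every pair that conflicts lands in different time slots.

4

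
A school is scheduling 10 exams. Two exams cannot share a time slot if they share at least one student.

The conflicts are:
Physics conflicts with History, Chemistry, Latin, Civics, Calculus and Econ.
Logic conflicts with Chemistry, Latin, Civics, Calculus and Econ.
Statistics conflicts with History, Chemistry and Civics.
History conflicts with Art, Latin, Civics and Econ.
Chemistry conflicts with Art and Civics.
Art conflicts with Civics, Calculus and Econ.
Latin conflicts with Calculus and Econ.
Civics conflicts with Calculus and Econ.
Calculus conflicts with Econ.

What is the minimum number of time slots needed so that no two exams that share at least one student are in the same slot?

Art, Civics, Calculus, Econ are mutually in conflict, so at least 4 time slots are needed.
4 time slots suffice: time slot 1 → {Latin, Civics}; time slot 2 → {Chemistry, Econ}; time slot 3 → {History, Calculus}; time slot 4 → {Physics, Logic, Statistics, Art}. Every pair that conflicts lands in different time slots.

4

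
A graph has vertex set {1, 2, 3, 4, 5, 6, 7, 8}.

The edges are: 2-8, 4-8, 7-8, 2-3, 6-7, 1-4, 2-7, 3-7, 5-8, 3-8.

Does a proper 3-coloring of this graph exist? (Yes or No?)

No

2, 3, 7, 8 are pairwise adjacent (a clique of size 4), so at least 4 colors are needed.
So 3 colors are not enough.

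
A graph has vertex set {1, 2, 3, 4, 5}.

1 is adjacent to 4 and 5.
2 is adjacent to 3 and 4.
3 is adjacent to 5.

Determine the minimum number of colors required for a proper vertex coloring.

3

The cycle 5-3-2-4-1-5 has odd length 5, so it cannot be 2-colored; at least 3 colors are needed.
One proper 3-coloring: 1=c, 2=a, 3=b, 4=b, 5=a. Each edge has distinct colors on its endpoints.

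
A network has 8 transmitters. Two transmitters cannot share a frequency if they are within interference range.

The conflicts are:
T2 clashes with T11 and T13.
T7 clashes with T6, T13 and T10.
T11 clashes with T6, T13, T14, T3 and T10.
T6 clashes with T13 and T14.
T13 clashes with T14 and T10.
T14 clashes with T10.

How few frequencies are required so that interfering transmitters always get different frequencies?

T11, T6, T13, T14 all conflict with each other, so at least 4 frequencies are needed.
4 frequencies suffice: frequency 1 → {T7, T11}; frequency 2 → {T13, T3}; frequency 3 → {T2, T6, T10}; frequency 4 → {T14}. No two conflicting transmitters share a frequency.

4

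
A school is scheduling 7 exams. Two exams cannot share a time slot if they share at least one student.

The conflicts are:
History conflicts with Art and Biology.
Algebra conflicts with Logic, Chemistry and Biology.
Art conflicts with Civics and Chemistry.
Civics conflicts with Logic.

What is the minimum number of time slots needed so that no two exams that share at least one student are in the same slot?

3

The cycle Art-Chemistry-Algebra-Biology-History-Art has odd length 5, so it cannot be 2-colored; at least 3 time slots are needed.
A valid assignment using 3 time slots: History=2, Algebra=1, Art=1, Civics=3, Logic=2, Chemistry=2, Biology=3. Every pair that conflicts lands in different time slots.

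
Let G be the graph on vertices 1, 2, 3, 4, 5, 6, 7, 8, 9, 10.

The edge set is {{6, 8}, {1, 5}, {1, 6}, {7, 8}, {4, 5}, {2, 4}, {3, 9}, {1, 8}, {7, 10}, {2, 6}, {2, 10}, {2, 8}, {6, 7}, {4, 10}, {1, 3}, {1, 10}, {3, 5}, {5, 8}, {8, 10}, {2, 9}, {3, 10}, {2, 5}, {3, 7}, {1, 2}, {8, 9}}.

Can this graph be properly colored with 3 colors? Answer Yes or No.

1, 2, 8, 10 are mutually adjacent (a clique of size 4), so at least 4 colors are needed.
So 3 colors are not enough.

No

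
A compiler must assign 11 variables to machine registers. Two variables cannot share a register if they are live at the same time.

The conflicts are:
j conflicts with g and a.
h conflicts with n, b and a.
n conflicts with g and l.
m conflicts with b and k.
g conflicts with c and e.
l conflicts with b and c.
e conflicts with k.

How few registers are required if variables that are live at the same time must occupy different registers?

3

The cycle g-n-h-a-j-g has odd length 5, so it cannot be 2-colored; at least 3 registers are needed.
3 registers suffice: register 1 → {g, b, a, k}; register 2 → {j, h, m, l, e}; register 3 → {n, c}. No two conflicting variables share a register.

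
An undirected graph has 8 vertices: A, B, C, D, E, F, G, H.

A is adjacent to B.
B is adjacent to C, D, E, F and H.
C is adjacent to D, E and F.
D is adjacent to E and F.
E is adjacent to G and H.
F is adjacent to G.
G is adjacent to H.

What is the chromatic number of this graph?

B, C, D, F form a clique, so at least 4 colors are needed.
A valid assignment using 4 colors: A=blue, B=red, C=yellow, D=green, E=blue, F=blue, G=red, H=green. Every edge joins two different colors.

4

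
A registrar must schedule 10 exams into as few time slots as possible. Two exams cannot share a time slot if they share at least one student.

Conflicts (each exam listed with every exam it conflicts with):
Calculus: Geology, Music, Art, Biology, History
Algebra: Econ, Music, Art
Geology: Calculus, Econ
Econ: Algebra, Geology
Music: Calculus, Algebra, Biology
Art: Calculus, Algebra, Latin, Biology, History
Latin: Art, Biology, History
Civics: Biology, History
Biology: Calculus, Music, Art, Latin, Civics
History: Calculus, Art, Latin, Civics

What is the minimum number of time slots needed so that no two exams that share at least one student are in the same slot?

Calculus, Music, Biology pairwise conflict, so at least 3 time slots are needed.
3 time slots suffice: Calculus=1, Algebra=1, Geology=3, Econ=2, Music=3, Art=3, Latin=1, Civics=1, Biology=2, History=2. Each listed conflict is separated.

3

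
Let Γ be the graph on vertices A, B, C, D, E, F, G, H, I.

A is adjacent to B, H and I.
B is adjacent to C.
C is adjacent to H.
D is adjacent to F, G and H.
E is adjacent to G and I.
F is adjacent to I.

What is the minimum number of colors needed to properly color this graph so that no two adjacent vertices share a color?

The cycle D-G-E-I-F-D has odd length 5, so it cannot be 2-colored; at least 3 colors are needed.
3 colors suffice: A=red, B=blue, C=red, D=red, E=red, F=green, G=blue, H=blue, I=blue. Every edge joins two different colors.

3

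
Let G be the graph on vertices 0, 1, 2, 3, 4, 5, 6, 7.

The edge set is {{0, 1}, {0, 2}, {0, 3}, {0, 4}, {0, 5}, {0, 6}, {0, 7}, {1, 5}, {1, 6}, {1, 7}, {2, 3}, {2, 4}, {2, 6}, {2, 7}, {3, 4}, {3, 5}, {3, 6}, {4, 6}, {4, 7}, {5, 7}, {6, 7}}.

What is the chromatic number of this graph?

0, 2, 3, 4, 6 form a clique, so at least 5 colors are needed.
5 colors suffice: 0=a, 1=d, 2=d, 3=b, 4=e, 5=c, 6=c, 7=b. No two adjacent vertices share a color.

5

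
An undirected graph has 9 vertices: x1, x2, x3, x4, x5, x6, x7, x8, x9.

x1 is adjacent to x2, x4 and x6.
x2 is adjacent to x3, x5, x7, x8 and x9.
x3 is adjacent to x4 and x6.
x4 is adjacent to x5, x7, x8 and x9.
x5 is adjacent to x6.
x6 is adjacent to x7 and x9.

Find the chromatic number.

2

x1 and x4 are adjacent, so at least 2 colors are needed.
One proper 2-coloring: x1=blue, x2=red, x3=blue, x4=red, x5=blue, x6=red, x7=blue, x8=blue, x9=blue. No two adjacent vertices share a color.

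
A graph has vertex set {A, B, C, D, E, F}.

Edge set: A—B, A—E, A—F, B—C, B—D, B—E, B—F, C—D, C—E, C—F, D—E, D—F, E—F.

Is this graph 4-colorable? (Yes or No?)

No

B, C, D, E, F are pairwise adjacent (a clique of size 5), so at least 5 colors are needed.
So 4 colors are not enough.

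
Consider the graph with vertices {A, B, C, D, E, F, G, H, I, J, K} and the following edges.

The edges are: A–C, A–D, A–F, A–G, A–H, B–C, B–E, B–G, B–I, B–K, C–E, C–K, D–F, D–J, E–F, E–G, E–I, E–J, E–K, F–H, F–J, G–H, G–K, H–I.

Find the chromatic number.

4

B, C, E, K are pairwise adjacent (a clique of size 4), so at least 4 colors are needed.
One proper 4-coloring: A=red, B=blue, C=green, D=green, E=red, F=blue, G=green, H=yellow, I=green, J=yellow, K=yellow. Each edge has distinct colors on its endpoints.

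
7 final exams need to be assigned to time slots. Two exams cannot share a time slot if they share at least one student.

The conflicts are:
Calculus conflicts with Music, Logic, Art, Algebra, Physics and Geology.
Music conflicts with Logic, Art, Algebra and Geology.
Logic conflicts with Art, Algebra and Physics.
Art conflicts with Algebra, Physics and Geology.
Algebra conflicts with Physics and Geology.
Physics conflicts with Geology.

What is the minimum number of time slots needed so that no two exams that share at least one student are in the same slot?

Calculus, Art, Algebra, Physics, Geology are mutually in conflict, so at least 5 time slots are needed.
5 time slots suffice: time slot 1 → {Algebra}; time slot 2 → {Art}; time slot 3 → {Calculus}; time slot 4 → {Music, Physics}; time slot 5 → {Logic, Geology}. Each listed conflict is separated.

5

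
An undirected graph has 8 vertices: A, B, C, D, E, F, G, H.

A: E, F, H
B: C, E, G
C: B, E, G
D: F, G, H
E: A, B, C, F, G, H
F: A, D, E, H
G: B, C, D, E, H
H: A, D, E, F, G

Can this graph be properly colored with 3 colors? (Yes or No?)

No

A, E, F, H are pairwise adjacent (a clique of size 4), so at least 4 colors are needed.
So 3 colors are not enough.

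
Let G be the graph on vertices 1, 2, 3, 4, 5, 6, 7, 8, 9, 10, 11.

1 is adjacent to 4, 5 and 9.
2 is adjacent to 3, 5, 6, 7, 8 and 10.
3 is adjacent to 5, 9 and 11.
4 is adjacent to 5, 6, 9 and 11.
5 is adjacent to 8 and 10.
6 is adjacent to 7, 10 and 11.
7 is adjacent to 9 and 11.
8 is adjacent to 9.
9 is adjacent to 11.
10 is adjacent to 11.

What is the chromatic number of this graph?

2, 6, 10 are mutually adjacent, so at least 3 colors are needed.
One proper 3-coloring: 1=red, 2=red, 3=green, 4=green, 5=blue, 6=blue, 7=green, 8=green, 9=blue, 10=green, 11=red. No two adjacent vertices share a color.

3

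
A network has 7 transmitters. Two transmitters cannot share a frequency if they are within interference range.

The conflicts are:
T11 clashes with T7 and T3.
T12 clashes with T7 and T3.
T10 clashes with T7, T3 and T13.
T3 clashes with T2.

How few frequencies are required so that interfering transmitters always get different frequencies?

T11 and T7 conflict, so at least 2 frequencies are needed.
A valid assignment using 2 frequencies: T11=2, T12=2, T10=2, T7=1, T3=1, T2=2, T13=1. Every pair that conflicts lands in different frequencies.

2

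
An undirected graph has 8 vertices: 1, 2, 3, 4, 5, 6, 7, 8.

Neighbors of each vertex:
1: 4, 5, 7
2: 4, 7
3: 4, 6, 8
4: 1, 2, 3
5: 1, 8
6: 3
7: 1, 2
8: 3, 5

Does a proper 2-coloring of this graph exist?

No

The cycle 1-4-3-8-5-1 has odd length 5, so it cannot be 2-colored; at least 3 colors are needed.
So 2 colors are not enough.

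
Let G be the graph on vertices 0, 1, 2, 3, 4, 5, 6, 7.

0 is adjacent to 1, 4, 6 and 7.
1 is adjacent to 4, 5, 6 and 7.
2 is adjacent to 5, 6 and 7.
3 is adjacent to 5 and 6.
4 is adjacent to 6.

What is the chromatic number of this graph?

0, 1, 4, 6 form a clique, so at least 4 colors are needed.
4 colors suffice: color red → {1, 2, 3}; color blue → {5, 6, 7}; color green → {0}; color yellow → {4}. No two adjacent vertices share a color.

4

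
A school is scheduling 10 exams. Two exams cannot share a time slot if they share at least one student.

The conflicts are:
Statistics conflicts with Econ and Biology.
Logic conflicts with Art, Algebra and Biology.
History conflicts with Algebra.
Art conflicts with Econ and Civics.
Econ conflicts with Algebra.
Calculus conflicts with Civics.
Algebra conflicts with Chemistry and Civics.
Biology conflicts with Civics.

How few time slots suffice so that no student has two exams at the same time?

3

The cycle Statistics-Econ-Art-Logic-Biology-Statistics has odd length 5, so it cannot be 2-colored; at least 3 time slots are needed.
A valid assignment using 3 time slots: Statistics=3, Logic=2, History=2, Art=1, Econ=2, Calculus=1, Algebra=1, Chemistry=2, Biology=1, Civics=2. Each listed conflict is separated.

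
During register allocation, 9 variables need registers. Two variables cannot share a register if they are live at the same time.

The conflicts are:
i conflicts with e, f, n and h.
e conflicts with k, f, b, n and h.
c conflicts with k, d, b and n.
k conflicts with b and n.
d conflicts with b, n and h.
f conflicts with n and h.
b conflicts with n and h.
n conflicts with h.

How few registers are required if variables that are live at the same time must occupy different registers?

i, e, f, n, h are mutually in conflict, so at least 5 registers are needed.
5 registers suffice: register 1 → {n}; register 2 → {k, h}; register 3 → {i, b}; register 4 → {e, d}; register 5 → {c, f}. Each listed conflict is separated.

5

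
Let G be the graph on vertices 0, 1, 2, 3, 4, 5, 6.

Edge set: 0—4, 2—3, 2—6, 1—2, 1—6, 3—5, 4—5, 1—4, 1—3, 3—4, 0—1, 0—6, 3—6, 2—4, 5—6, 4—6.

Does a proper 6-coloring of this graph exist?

Yes

The chromatic number is 5. 1, 2, 3, 4, 6 form a clique, so at least 5 colors are needed.
5 colors suffice: color a → {4}; color b → {6}; color c → {1, 5}; color d → {0, 3}; color e → {2}.
Since 6 ≥ 5, a proper 6-coloring certainly exists.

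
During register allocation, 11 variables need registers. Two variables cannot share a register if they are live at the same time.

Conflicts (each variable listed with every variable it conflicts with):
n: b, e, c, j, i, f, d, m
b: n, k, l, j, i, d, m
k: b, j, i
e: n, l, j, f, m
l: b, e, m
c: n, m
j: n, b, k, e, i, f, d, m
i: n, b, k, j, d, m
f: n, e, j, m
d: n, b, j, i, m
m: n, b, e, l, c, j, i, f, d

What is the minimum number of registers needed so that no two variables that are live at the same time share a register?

n, b, j, i, d, m are mutually in conflict, so at least 6 registers are needed.
6 registers suffice: register 1 → {k, m}; register 2 → {n, l}; register 3 → {c, j}; register 4 → {b, e}; register 5 → {i, f}; register 6 → {d}. Each listed conflict is separated.

6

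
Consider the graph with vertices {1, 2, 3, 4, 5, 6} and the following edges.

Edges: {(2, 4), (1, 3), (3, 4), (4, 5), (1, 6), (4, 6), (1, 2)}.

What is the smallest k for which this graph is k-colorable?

2

1 and 6 are adjacent, so at least 2 colors are needed.
2 colors suffice: color red → {1, 4}; color blue → {2, 3, 5, 6}. No two adjacent vertices share a color.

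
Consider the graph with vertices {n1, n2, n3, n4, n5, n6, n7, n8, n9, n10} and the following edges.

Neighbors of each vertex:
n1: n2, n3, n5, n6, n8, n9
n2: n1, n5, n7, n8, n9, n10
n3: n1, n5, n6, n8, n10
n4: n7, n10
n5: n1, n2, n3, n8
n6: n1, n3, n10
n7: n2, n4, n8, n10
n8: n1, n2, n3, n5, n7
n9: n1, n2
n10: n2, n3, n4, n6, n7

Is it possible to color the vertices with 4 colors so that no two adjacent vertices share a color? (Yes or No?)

Yes

The chromatic number is 4. n1, n2, n5, n8 form a clique, so at least 4 colors are needed.
One proper 4-coloring: n1=blue, n2=red, n3=red, n4=red, n5=yellow, n6=green, n7=yellow, n8=green, n9=green, n10=blue.
That is already a proper 4-coloring.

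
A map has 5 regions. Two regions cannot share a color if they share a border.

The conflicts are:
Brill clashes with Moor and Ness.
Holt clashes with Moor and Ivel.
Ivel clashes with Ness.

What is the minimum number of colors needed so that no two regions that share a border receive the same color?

The cycle Moor-Brill-Ness-Ivel-Holt-Moor has odd length 5, so it cannot be 2-colored; at least 3 colors are needed.
3 colors suffice: Brill=2, Holt=2, Moor=1, Ivel=3, Ness=1. Each listed conflict is separated.

3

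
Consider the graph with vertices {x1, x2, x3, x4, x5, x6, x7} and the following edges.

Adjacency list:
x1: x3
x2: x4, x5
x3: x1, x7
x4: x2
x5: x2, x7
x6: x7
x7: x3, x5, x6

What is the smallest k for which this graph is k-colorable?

2

x2 and x5 are adjacent, so at least 2 colors are needed.
One proper 2-coloring: x1=red, x2=red, x3=blue, x4=blue, x5=blue, x6=blue, x7=red. Each edge has distinct colors on its endpoints.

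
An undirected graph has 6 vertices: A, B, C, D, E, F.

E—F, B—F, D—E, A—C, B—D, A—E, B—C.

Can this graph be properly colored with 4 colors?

The chromatic number is 3. The cycle C-B-F-E-A-C has odd length 5, so it cannot be 2-colored; at least 3 colors are needed.
3 colors suffice: color 1 → {B, E}; color 2 → {C, D, F}; color 3 → {A}.
Since 4 ≥ 3, a proper 4-coloring certainly exists.

Yes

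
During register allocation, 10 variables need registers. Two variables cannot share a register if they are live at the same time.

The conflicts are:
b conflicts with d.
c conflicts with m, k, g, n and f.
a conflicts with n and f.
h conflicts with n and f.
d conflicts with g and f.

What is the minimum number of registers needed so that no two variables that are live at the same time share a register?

2

c and m conflict, so at least 2 registers are needed.
Using 2 registers: b=2, c=1, a=1, m=2, h=1, k=2, d=1, g=2, n=2, f=2. Each listed conflict is separated.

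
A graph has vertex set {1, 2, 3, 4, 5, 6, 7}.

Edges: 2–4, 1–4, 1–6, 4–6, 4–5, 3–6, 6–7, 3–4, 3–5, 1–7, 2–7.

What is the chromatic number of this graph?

1, 6, 7 are mutually adjacent, so at least 3 colors are needed.
3 colors suffice: color a → {4, 7}; color b → {2, 5, 6}; color c → {1, 3}. Each edge has distinct colors on its endpoints.

3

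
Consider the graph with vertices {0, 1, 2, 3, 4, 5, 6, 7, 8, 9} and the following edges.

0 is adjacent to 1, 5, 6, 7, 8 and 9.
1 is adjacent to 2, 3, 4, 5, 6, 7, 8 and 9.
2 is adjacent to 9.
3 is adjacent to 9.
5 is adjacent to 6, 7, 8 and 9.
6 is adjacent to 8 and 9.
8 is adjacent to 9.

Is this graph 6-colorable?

Yes

The chromatic number is 6. 0, 1, 5, 6, 8, 9 form a clique, so at least 6 colors are needed.
6 colors suffice: color red → {1}; color blue → {4, 7, 9}; color green → {2, 3, 5}; color yellow → {0}; color purple → {6}; color orange → {8}.
That is already a proper 6-coloring.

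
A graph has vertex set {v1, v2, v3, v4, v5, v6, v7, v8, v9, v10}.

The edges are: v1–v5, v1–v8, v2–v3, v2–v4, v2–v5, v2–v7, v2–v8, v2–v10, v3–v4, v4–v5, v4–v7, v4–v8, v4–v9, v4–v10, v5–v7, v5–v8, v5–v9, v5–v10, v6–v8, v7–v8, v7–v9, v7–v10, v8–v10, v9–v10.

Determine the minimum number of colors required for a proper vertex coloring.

6

v2, v4, v5, v7, v8, v10 form a clique, so at least 6 colors are needed.
6 colors suffice: color 1 → {v1, v4, v6}; color 2 → {v3, v5}; color 3 → {v8, v9}; color 4 → {v10}; color 5 → {v7}; color 6 → {v2}. Every edge joins two different colors.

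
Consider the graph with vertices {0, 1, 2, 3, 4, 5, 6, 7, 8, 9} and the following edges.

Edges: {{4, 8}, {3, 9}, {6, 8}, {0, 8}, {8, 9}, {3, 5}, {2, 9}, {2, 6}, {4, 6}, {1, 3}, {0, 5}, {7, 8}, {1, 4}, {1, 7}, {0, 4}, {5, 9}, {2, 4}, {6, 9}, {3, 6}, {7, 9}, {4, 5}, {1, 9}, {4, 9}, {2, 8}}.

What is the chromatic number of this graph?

2, 4, 6, 8, 9 are pairwise adjacent (a clique of size 5), so at least 5 colors are needed.
5 colors suffice: color a → {0, 9}; color b → {3, 4, 7}; color c → {1, 5, 8}; color d → {6}; color e → {2}. No two adjacent vertices share a color.

5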